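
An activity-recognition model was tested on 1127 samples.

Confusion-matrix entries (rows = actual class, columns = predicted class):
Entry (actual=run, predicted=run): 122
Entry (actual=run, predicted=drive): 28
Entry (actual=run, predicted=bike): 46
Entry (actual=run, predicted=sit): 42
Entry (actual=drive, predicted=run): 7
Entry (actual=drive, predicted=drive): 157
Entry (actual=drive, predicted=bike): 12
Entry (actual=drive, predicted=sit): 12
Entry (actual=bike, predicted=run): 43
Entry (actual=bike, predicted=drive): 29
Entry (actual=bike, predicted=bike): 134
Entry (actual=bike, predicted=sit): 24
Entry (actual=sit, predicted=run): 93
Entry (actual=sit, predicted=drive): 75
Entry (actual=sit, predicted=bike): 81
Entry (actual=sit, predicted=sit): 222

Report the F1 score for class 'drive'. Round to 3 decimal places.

One-vs-rest for 'drive': TP = diagonal; FP = other classes predicted 'drive'; FN = 'drive' predicted as other.
F1 score = 2·TP/(2·TP+FP+FN).
drive: TP=157, FP=28+29+75=132, FN=7+12+12=31 → 314/477 = 0.6583

0.658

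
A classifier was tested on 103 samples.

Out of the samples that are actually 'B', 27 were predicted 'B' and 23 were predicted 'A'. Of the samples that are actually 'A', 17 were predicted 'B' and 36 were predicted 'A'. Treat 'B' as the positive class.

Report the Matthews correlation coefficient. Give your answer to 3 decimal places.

MCC = (TP·TN − FP·FN) / √((TP+FP)(TP+FN)(TN+FP)(TN+FN))
Numerator = 27·36 − 17·23 = 581
Denominator = √(44·50·53·59) = √6879400 = 2622.8610
MCC = 581 / 2622.8610 = 0.222

0.222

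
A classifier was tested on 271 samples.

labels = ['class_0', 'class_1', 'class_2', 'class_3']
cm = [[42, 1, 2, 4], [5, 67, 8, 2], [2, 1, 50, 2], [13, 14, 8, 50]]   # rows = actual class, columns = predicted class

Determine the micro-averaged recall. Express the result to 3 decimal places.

0.771

Micro-averaging pools counts across classes: ΣTP=209, ΣFP=62, ΣFN=62.
Micro-recall = TP/(TP+FN) on pooled counts = 0.771 (equals overall accuracy in single-label multiclass).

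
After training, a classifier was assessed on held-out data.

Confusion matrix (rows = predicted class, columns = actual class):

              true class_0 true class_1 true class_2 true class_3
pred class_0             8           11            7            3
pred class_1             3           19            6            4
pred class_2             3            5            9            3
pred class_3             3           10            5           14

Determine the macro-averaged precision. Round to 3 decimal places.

0.439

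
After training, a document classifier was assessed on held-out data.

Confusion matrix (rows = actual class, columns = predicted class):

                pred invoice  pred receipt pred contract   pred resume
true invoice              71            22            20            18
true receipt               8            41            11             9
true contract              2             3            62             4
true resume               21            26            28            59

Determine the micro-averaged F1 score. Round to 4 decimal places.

0.5753

Micro-averaging pools counts across classes: ΣTP=233, ΣFP=172, ΣFN=172.
Micro-F1 score = 2·TP/(2·TP+FP+FN) on pooled counts = 0.5753 (equals overall accuracy in single-label multiclass).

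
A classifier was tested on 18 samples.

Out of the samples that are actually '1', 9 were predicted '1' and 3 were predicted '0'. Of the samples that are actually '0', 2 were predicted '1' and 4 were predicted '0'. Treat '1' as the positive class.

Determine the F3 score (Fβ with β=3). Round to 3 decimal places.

0.756

Fβ = (1+β²)·TP / ((1+β²)·TP + β²·FN + FP), with β²=9
= 10·9 / (10·9 + 9·3 + 2) = 0.756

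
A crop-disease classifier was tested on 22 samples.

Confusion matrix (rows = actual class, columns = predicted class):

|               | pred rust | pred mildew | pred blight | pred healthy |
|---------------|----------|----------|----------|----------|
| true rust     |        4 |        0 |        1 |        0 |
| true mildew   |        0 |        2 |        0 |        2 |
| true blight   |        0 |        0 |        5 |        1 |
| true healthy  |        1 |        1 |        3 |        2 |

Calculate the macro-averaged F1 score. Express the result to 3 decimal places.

0.593

Per-class F1 score (2·TP/(2·TP+FP+FN)):
  rust: TP=4, FP=0+0+1=1, FN=0+1+0=1 → 8/10 = 0.8000
  mildew: TP=2, FP=0+0+1=1, FN=0+0+2=2 → 4/7 = 0.5714
  blight: TP=5, FP=1+0+3=4, FN=0+0+1=1 → 10/15 = 0.6667
  healthy: TP=2, FP=0+2+1=3, FN=1+1+3=5 → 4/12 = 0.3333
Macro-F1 score = mean = (0.8000 + 0.5714 + 0.6667 + 0.3333) / 4 = 0.593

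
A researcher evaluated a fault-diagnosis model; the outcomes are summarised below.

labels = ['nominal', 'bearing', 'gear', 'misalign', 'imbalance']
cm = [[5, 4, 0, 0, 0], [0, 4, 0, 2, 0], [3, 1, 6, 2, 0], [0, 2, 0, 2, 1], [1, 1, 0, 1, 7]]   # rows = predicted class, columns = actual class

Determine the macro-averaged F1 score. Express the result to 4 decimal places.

Per-class F1 score (2·TP/(2·TP+FP+FN)):
  nominal: TP=5, FP=4+0+0+0=4, FN=0+3+0+1=4 → 10/18 = 0.55556
  bearing: TP=4, FP=0+0+2+0=2, FN=4+1+2+1=8 → 8/18 = 0.44444
  gear: TP=6, FP=3+1+2+0=6, FN=0+0+0+0=0 → 12/18 = 0.66667
  misalign: TP=2, FP=0+2+0+1=3, FN=0+2+2+1=5 → 4/12 = 0.33333
  imbalance: TP=7, FP=1+1+0+1=3, FN=0+0+0+1=1 → 14/18 = 0.77778
Macro-F1 score = mean = (0.55556 + 0.44444 + 0.66667 + 0.33333 + 0.77778) / 5 = 0.5556

0.5556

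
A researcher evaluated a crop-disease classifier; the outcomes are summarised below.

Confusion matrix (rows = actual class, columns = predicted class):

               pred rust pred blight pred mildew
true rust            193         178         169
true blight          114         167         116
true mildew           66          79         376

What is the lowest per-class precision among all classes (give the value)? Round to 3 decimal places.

0.394

Per-class precision (TP/(TP+FP)):
  rust: TP=193, FP=114+66=180 → 193/373 = 0.5174
  blight: TP=167, FP=178+79=257 → 167/424 = 0.3939
  mildew: TP=376, FP=169+116=285 → 376/661 = 0.5688
Lowest is class 'blight' with precision = 0.394.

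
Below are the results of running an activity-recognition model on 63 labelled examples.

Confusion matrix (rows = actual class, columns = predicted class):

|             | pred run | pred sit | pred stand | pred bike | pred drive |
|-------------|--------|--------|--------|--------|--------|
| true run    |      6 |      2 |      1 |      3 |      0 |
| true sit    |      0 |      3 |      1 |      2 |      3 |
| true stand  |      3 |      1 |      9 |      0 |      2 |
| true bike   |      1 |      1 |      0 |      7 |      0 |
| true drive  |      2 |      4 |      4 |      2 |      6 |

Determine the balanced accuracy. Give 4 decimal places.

Balanced accuracy = mean of per-class recall.
  run: recall = 6/12 = 0.50000
  sit: recall = 3/9 = 0.33333
  stand: recall = 9/15 = 0.60000
  bike: recall = 7/9 = 0.77778
  drive: recall = 6/18 = 0.33333
Mean = (0.50000 + 0.33333 + 0.60000 + 0.77778 + 0.33333) / 5 = 0.5089

0.5089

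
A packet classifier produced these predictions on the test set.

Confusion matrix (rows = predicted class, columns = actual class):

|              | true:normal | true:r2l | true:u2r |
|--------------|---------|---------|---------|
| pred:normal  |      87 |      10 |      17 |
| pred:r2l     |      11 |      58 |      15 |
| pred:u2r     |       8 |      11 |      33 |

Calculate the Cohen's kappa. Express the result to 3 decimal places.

Observed agreement pₒ = trace/N = 178/250 = 0.7120
Expected agreement pₑ = Σ (rowᵢ·colᵢ)/N² = (106·114 + 79·84 + 65·52)/250² = 0.3536
κ = (pₒ − pₑ)/(1 − pₑ) = (0.7120 − 0.3536)/(1 − 0.3536) = 0.554

0.554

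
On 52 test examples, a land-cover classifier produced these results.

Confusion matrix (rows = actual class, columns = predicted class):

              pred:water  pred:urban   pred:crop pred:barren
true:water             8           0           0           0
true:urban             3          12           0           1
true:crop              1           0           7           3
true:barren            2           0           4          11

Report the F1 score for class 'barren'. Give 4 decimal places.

0.6875

One-vs-rest for 'barren': TP = diagonal; FP = other classes predicted 'barren'; FN = 'barren' predicted as other.
F1 score = 2·TP/(2·TP+FP+FN).
barren: TP=11, FP=0+1+3=4, FN=2+0+4=6 → 22/32 = 0.68750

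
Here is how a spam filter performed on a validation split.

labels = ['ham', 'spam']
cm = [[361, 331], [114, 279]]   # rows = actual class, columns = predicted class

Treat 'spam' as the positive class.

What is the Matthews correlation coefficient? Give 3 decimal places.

MCC = (TP·TN − FP·FN) / √((TP+FP)(TP+FN)(TN+FP)(TN+FN))
Numerator = 279·361 − 331·114 = 62985
Denominator = √(610·393·692·475) = √78799251000 = 280712.0428
MCC = 62985 / 280712.0428 = 0.224

0.224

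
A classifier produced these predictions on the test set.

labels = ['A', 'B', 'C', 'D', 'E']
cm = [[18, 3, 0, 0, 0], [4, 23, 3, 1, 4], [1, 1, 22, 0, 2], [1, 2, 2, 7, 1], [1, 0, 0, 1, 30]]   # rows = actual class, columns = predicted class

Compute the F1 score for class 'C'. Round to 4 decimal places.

Take TP from the diagonal, FP from the rest of the 'C' prediction marginal, FN from the rest of the 'C' actual marginal.
F1 score = 2·TP/(2·TP+FP+FN).
C: TP=22, FP=0+3+2+0=5, FN=1+1+0+2=4 → 44/53 = 0.83019

0.8302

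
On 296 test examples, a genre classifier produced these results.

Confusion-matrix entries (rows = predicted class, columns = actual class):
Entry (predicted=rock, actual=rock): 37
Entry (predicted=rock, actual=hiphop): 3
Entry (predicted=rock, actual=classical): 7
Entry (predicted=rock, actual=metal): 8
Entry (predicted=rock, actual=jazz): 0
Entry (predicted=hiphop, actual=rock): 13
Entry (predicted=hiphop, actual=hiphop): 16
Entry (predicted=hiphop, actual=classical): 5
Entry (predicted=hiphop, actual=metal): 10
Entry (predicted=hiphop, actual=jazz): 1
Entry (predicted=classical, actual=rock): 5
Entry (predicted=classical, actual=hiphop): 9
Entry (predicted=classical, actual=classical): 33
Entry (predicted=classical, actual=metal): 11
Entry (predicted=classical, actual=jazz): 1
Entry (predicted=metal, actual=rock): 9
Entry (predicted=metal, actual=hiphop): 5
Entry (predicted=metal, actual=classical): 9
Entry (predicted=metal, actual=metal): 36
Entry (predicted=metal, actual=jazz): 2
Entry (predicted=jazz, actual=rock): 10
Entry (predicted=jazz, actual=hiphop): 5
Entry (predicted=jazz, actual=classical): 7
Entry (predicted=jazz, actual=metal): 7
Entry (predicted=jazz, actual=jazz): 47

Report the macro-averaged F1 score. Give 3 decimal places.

0.558

Per-class F1 score (2·TP/(2·TP+FP+FN)):
  rock: TP=37, FP=3+7+8+0=18, FN=13+5+9+10=37 → 74/129 = 0.5736
  hiphop: TP=16, FP=13+5+10+1=29, FN=3+9+5+5=22 → 32/83 = 0.3855
  classical: TP=33, FP=5+9+11+1=26, FN=7+5+9+7=28 → 66/120 = 0.5500
  metal: TP=36, FP=9+5+9+2=25, FN=8+10+11+7=36 → 72/133 = 0.5414
  jazz: TP=47, FP=10+5+7+7=29, FN=0+1+1+2=4 → 94/127 = 0.7402
Macro-F1 score = mean = (0.5736 + 0.3855 + 0.5500 + 0.5414 + 0.7402) / 5 = 0.558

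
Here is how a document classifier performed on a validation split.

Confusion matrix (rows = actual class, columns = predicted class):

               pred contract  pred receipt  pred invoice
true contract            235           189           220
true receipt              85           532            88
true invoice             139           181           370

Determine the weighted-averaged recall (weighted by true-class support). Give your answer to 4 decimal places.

0.5576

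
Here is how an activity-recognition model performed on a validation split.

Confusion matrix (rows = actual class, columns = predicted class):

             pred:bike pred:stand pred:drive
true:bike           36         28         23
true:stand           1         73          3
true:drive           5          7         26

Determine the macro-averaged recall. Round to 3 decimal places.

Per-class recall (TP/(TP+FN)):
  bike: TP=36, FN=28+23=51 → 36/87 = 0.4138
  stand: TP=73, FN=1+3=4 → 73/77 = 0.9481
  drive: TP=26, FN=5+7=12 → 26/38 = 0.6842
Macro-recall = mean = (0.4138 + 0.9481 + 0.6842) / 3 = 0.682

0.682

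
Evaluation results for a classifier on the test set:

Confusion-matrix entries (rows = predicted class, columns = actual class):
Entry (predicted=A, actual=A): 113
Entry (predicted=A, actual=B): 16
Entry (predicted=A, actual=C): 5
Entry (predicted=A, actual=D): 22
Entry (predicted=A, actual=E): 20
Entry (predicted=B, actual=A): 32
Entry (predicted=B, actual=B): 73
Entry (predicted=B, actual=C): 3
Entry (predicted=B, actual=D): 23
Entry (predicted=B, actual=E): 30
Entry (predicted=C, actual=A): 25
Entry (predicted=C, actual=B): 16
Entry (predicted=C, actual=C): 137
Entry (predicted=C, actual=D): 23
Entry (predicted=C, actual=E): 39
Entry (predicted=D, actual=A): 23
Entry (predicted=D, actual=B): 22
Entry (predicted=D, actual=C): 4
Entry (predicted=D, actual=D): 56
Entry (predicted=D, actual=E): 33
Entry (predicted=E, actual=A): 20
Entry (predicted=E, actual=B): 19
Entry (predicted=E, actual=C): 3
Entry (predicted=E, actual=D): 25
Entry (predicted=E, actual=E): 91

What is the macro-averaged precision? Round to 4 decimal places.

0.5296

Per-class precision (TP/(TP+FP)):
  A: TP=113, FP=16+5+22+20=63 → 113/176 = 0.64205
  B: TP=73, FP=32+3+23+30=88 → 73/161 = 0.45342
  C: TP=137, FP=25+16+23+39=103 → 137/240 = 0.57083
  D: TP=56, FP=23+22+4+33=82 → 56/138 = 0.40580
  E: TP=91, FP=20+19+3+25=67 → 91/158 = 0.57595
Macro-precision = mean = (0.64205 + 0.45342 + 0.57083 + 0.40580 + 0.57595) / 5 = 0.5296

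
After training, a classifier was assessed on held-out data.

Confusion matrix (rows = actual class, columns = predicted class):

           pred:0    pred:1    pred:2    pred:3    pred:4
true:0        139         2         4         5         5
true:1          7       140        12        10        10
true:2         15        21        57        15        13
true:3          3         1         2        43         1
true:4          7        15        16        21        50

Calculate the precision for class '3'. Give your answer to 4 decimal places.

Take TP from the diagonal, FP from the rest of the '3' prediction marginal, FN from the rest of the '3' actual marginal.
precision = TP/(TP+FP).
3: TP=43, FP=5+10+15+21=51 → 43/94 = 0.45745

0.4574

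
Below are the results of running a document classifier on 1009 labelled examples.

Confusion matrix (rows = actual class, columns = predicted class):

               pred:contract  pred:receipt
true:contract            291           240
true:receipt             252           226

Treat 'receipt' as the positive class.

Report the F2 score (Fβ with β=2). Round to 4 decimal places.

0.4752

Fβ = (1+β²)·TP / ((1+β²)·TP + β²·FN + FP), with β²=4
= 5·226 / (5·226 + 4·252 + 240) = 0.4752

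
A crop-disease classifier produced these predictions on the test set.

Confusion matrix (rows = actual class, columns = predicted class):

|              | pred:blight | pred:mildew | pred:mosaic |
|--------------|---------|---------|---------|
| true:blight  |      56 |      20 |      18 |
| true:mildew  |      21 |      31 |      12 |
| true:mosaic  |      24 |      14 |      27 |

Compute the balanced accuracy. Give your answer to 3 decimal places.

0.499

Balanced accuracy = mean of per-class recall.
  blight: recall = 56/94 = 0.5957
  mildew: recall = 31/64 = 0.4844
  mosaic: recall = 27/65 = 0.4154
Mean = (0.5957 + 0.4844 + 0.4154) / 3 = 0.499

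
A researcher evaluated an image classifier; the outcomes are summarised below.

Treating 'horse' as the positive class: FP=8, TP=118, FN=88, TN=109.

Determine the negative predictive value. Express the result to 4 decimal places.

NPV = TN/(TN+FN) = 109/(109+88) = 0.5533

0.5533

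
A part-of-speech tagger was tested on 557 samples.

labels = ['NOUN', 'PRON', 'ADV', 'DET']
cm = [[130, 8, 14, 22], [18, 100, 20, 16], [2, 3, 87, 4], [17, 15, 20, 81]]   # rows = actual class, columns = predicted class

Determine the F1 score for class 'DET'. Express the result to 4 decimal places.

F1 score = 2·TP/(2·TP+FP+FN).
DET: TP=81, FP=22+16+4=42, FN=17+15+20=52 → 162/256 = 0.63281

0.6328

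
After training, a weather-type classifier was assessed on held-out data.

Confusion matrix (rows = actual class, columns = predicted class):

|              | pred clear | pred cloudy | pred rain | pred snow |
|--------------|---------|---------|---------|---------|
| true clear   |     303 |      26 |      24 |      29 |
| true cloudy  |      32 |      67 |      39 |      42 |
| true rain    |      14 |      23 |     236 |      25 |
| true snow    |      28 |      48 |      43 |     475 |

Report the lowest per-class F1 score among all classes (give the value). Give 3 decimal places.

Per-class F1 score (2·TP/(2·TP+FP+FN)):
  clear: TP=303, FP=32+14+28=74, FN=26+24+29=79 → 606/759 = 0.7984
  cloudy: TP=67, FP=26+23+48=97, FN=32+39+42=113 → 134/344 = 0.3895
  rain: TP=236, FP=24+39+43=106, FN=14+23+25=62 → 472/640 = 0.7375
  snow: TP=475, FP=29+42+25=96, FN=28+48+43=119 → 950/1165 = 0.8155
Lowest is class 'cloudy' with F1 score = 0.390.

0.390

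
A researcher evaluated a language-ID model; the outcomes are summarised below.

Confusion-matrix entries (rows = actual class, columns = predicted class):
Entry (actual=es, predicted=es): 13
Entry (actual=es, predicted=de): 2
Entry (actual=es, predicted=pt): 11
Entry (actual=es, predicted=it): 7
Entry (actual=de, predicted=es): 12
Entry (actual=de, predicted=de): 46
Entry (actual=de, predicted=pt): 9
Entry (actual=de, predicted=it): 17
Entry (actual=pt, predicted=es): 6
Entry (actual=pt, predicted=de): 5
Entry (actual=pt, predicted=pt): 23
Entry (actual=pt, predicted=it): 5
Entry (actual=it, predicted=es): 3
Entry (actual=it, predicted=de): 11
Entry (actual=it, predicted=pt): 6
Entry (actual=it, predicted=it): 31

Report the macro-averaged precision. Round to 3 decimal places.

0.522

Per-class precision (TP/(TP+FP)):
  es: TP=13, FP=12+6+3=21 → 13/34 = 0.3824
  de: TP=46, FP=2+5+11=18 → 46/64 = 0.7188
  pt: TP=23, FP=11+9+6=26 → 23/49 = 0.4694
  it: TP=31, FP=7+17+5=29 → 31/60 = 0.5167
Macro-precision = mean = (0.3824 + 0.7188 + 0.4694 + 0.5167) / 4 = 0.522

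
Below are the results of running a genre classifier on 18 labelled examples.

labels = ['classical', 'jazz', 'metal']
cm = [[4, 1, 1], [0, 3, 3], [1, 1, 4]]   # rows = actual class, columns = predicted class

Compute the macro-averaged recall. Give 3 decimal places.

0.611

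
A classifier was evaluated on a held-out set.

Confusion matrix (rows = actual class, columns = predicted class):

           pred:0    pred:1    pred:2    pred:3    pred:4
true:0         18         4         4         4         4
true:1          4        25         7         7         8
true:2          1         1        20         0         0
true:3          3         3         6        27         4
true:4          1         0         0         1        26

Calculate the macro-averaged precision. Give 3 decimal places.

Per-class precision (TP/(TP+FP)):
  0: TP=18, FP=4+1+3+1=9 → 18/27 = 0.6667
  1: TP=25, FP=4+1+3+0=8 → 25/33 = 0.7576
  2: TP=20, FP=4+7+6+0=17 → 20/37 = 0.5405
  3: TP=27, FP=4+7+0+1=12 → 27/39 = 0.6923
  4: TP=26, FP=4+8+0+4=16 → 26/42 = 0.6190
Macro-precision = mean = (0.6667 + 0.7576 + 0.5405 + 0.6923 + 0.6190) / 5 = 0.655

0.655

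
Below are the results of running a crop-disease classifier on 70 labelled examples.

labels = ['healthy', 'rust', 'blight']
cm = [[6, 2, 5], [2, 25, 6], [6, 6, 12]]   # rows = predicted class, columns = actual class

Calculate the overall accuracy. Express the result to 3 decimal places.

0.614

Accuracy = trace / total = (6+25+12=43) / 70 = 43/70 = 0.614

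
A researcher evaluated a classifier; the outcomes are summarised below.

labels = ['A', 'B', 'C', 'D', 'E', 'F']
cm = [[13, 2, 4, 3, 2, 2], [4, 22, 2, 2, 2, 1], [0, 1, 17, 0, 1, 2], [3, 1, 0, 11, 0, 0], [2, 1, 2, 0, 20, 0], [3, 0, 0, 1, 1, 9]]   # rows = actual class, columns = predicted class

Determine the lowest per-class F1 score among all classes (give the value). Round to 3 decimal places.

0.510

Per-class F1 score (2·TP/(2·TP+FP+FN)):
  A: TP=13, FP=4+0+3+2+3=12, FN=2+4+3+2+2=13 → 26/51 = 0.5098
  B: TP=22, FP=2+1+1+1+0=5, FN=4+2+2+2+1=11 → 44/60 = 0.7333
  C: TP=17, FP=4+2+0+2+0=8, FN=0+1+0+1+2=4 → 34/46 = 0.7391
  D: TP=11, FP=3+2+0+0+1=6, FN=3+1+0+0+0=4 → 22/32 = 0.6875
  E: TP=20, FP=2+2+1+0+1=6, FN=2+1+2+0+0=5 → 40/51 = 0.7843
  F: TP=9, FP=2+1+2+0+0=5, FN=3+0+0+1+1=5 → 18/28 = 0.6429
Lowest is class 'A' with F1 score = 0.510.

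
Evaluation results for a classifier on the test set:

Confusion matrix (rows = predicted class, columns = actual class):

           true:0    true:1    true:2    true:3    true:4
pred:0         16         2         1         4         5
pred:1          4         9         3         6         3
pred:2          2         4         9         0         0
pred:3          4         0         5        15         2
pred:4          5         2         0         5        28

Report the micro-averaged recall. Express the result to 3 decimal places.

0.575

Micro-averaging pools counts across classes: ΣTP=77, ΣFP=57, ΣFN=57.
Micro-recall = TP/(TP+FN) on pooled counts = 0.575 (equals overall accuracy in single-label multiclass).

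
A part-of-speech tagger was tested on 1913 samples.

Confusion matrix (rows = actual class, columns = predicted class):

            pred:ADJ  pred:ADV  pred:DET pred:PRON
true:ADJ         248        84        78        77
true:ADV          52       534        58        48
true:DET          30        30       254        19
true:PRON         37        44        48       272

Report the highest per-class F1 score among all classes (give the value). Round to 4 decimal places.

0.7717

Per-class F1 score (2·TP/(2·TP+FP+FN)):
  ADJ: TP=248, FP=52+30+37=119, FN=84+78+77=239 → 496/854 = 0.58080
  ADV: TP=534, FP=84+30+44=158, FN=52+58+48=158 → 1068/1384 = 0.77168
  DET: TP=254, FP=78+58+48=184, FN=30+30+19=79 → 508/771 = 0.65888
  PRON: TP=272, FP=77+48+19=144, FN=37+44+48=129 → 544/817 = 0.66585
Highest is class 'ADV' with F1 score = 0.7717.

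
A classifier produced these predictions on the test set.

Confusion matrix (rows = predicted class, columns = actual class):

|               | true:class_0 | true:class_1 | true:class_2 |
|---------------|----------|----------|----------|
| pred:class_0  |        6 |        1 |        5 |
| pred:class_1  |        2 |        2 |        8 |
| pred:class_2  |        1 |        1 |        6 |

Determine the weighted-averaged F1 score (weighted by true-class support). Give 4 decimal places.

Per-class F1 score (2·TP/(2·TP+FP+FN)):
  class_0: TP=6, FP=1+5=6, FN=2+1=3 → 12/21 = 0.57143
  class_1: TP=2, FP=2+8=10, FN=1+1=2 → 4/16 = 0.25000
  class_2: TP=6, FP=1+1=2, FN=5+8=13 → 12/27 = 0.44444
Weighted-F1 score = Σ (supportᵢ/N)·F1 scoreᵢ with N=32: (9/32)·0.57143 + (4/32)·0.25000 + (19/32)·0.44444 = 0.4559

0.4559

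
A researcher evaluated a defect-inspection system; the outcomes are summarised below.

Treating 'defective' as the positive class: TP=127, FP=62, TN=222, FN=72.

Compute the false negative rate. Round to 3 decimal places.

FNR = FN/(FN+TP) = 72/(72+127) = 0.362

0.362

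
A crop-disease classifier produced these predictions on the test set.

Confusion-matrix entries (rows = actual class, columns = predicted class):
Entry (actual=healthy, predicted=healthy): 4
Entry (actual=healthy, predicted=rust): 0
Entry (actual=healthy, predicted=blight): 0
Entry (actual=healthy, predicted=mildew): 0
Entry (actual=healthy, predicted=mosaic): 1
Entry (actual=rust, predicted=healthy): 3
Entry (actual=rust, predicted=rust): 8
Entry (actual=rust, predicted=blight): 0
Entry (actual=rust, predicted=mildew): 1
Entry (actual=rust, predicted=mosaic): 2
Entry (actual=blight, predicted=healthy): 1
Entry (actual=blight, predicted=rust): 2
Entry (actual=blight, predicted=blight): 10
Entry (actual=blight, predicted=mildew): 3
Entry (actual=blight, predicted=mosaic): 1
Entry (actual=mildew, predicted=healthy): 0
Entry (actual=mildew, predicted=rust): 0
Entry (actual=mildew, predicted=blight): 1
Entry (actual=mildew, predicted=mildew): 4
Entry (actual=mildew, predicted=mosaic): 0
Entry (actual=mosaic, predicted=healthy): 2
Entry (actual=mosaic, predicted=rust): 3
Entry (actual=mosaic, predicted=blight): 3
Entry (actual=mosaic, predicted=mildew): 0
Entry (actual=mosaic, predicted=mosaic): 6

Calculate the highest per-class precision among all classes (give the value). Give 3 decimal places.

0.714

Per-class precision (TP/(TP+FP)):
  healthy: TP=4, FP=3+1+0+2=6 → 4/10 = 0.4000
  rust: TP=8, FP=0+2+0+3=5 → 8/13 = 0.6154
  blight: TP=10, FP=0+0+1+3=4 → 10/14 = 0.7143
  mildew: TP=4, FP=0+1+3+0=4 → 4/8 = 0.5000
  mosaic: TP=6, FP=1+2+1+0=4 → 6/10 = 0.6000
Highest is class 'blight' with precision = 0.714.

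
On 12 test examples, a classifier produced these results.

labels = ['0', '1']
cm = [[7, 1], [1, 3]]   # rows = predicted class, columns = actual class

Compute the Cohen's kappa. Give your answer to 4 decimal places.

0.6250

Observed agreement pₒ = trace/N = 10/12 = 0.83333
Expected agreement pₑ = Σ (rowᵢ·colᵢ)/N² = (8·8 + 4·4)/12² = 0.55556
κ = (pₒ − pₑ)/(1 − pₑ) = (0.83333 − 0.55556)/(1 − 0.55556) = 0.6250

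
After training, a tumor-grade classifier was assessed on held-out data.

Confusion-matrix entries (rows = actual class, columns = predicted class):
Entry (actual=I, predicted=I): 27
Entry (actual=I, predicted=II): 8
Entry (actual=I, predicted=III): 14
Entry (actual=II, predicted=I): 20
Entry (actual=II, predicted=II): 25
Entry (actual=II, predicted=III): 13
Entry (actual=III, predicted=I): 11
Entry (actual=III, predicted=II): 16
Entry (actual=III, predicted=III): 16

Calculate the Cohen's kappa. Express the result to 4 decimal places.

0.1782

Observed agreement pₒ = trace/N = 68/150 = 0.45333
Expected agreement pₑ = Σ (rowᵢ·colᵢ)/N² = (49·58 + 58·49 + 43·43)/150² = 0.33480
κ = (pₒ − pₑ)/(1 − pₑ) = (0.45333 − 0.33480)/(1 − 0.33480) = 0.1782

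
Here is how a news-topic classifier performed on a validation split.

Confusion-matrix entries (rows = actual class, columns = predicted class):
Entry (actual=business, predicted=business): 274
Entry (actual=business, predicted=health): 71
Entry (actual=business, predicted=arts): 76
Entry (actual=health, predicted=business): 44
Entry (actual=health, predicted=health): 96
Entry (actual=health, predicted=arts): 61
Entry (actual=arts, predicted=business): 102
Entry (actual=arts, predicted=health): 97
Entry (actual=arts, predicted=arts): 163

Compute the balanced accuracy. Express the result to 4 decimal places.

0.5262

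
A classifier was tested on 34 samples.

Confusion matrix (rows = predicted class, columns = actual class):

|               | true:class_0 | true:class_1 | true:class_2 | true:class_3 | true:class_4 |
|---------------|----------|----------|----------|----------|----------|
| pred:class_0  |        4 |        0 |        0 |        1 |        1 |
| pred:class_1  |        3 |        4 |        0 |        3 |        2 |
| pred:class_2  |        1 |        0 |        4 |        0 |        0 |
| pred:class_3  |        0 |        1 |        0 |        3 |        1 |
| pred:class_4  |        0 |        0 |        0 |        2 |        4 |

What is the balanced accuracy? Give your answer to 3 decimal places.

0.627

Balanced accuracy = mean of per-class recall.
  class_0: recall = 4/8 = 0.5000
  class_1: recall = 4/5 = 0.8000
  class_2: recall = 4/4 = 1.0000
  class_3: recall = 3/9 = 0.3333
  class_4: recall = 4/8 = 0.5000
Mean = (0.5000 + 0.8000 + 1.0000 + 0.3333 + 0.5000) / 5 = 0.627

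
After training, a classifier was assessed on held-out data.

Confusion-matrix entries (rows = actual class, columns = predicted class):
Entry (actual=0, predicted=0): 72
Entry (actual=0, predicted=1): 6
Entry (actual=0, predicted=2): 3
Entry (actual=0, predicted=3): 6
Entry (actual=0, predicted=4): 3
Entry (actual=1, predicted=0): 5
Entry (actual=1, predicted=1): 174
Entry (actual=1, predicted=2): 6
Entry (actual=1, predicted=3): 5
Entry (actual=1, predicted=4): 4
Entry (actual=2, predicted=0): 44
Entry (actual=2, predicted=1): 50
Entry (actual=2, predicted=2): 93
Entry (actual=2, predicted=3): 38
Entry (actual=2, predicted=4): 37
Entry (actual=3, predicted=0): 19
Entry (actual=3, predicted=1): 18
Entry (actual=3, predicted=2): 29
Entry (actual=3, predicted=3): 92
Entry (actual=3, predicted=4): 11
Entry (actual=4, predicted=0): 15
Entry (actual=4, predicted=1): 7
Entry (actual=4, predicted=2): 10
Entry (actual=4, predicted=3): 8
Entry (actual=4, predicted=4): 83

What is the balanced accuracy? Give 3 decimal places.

Balanced accuracy = mean of per-class recall.
  0: recall = 72/90 = 0.8000
  1: recall = 174/194 = 0.8969
  2: recall = 93/262 = 0.3550
  3: recall = 92/169 = 0.5444
  4: recall = 83/123 = 0.6748
Mean = (0.8000 + 0.8969 + 0.3550 + 0.5444 + 0.6748) / 5 = 0.654

0.654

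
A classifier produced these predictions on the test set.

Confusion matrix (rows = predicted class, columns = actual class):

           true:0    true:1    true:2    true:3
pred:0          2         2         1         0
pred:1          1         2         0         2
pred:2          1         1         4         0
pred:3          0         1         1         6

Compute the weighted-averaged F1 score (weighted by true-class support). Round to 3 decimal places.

Per-class F1 score (2·TP/(2·TP+FP+FN)):
  0: TP=2, FP=2+1+0=3, FN=1+1+0=2 → 4/9 = 0.4444
  1: TP=2, FP=1+0+2=3, FN=2+1+1=4 → 4/11 = 0.3636
  2: TP=4, FP=1+1+0=2, FN=1+0+1=2 → 8/12 = 0.6667
  3: TP=6, FP=0+1+1=2, FN=0+2+0=2 → 12/16 = 0.7500
Weighted-F1 score = Σ (supportᵢ/N)·F1 scoreᵢ with N=24: (4/24)·0.4444 + (6/24)·0.3636 + (6/24)·0.6667 + (8/24)·0.7500 = 0.582

0.582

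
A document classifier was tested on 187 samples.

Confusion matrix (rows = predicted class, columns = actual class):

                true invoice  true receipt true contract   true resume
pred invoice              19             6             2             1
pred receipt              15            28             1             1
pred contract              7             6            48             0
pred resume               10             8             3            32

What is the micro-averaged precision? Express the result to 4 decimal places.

Micro-averaging pools counts across classes: ΣTP=127, ΣFP=60, ΣFN=60.
Micro-precision = TP/(TP+FP) on pooled counts = 0.6791 (equals overall accuracy in single-label multiclass).

0.6791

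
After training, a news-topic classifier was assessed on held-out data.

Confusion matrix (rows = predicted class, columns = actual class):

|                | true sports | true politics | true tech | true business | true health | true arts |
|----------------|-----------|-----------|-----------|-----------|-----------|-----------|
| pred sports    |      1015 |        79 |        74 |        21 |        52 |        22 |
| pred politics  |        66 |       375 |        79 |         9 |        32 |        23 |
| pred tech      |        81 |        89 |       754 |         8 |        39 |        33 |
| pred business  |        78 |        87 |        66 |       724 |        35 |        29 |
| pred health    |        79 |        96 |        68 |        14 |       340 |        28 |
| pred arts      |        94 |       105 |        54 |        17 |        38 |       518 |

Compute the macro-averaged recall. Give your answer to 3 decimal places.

Per-class recall (TP/(TP+FN)):
  sports: TP=1015, FN=66+81+78+79+94=398 → 1015/1413 = 0.7183
  politics: TP=375, FN=79+89+87+96+105=456 → 375/831 = 0.4513
  tech: TP=754, FN=74+79+66+68+54=341 → 754/1095 = 0.6886
  business: TP=724, FN=21+9+8+14+17=69 → 724/793 = 0.9130
  health: TP=340, FN=52+32+39+35+38=196 → 340/536 = 0.6343
  arts: TP=518, FN=22+23+33+29+28=135 → 518/653 = 0.7933
Macro-recall = mean = (0.7183 + 0.4513 + 0.6886 + 0.9130 + 0.6343 + 0.7933) / 6 = 0.700

0.700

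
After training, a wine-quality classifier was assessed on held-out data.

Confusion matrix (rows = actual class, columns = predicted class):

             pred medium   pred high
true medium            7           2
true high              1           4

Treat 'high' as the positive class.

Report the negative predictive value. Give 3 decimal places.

0.875

NPV = TN/(TN+FN) = 7/(7+1) = 0.875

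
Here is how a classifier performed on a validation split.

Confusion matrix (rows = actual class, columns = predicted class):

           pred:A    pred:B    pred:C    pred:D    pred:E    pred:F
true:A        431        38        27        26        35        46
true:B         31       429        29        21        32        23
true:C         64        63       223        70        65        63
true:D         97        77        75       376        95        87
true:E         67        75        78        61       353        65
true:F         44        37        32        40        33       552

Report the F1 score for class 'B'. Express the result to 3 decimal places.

0.668

One-vs-rest for 'B': TP = diagonal; FP = other classes predicted 'B'; FN = 'B' predicted as other.
F1 score = 2·TP/(2·TP+FP+FN).
B: TP=429, FP=38+63+77+75+37=290, FN=31+29+21+32+23=136 → 858/1284 = 0.6682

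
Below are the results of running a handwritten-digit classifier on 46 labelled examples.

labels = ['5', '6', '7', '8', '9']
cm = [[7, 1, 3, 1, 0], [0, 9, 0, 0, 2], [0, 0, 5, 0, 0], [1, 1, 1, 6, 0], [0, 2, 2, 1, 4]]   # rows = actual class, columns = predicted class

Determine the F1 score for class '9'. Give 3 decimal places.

0.533

Take TP from the diagonal, FP from the rest of the '9' prediction marginal, FN from the rest of the '9' actual marginal.
F1 score = 2·TP/(2·TP+FP+FN).
9: TP=4, FP=0+2+0+0=2, FN=0+2+2+1=5 → 8/15 = 0.5333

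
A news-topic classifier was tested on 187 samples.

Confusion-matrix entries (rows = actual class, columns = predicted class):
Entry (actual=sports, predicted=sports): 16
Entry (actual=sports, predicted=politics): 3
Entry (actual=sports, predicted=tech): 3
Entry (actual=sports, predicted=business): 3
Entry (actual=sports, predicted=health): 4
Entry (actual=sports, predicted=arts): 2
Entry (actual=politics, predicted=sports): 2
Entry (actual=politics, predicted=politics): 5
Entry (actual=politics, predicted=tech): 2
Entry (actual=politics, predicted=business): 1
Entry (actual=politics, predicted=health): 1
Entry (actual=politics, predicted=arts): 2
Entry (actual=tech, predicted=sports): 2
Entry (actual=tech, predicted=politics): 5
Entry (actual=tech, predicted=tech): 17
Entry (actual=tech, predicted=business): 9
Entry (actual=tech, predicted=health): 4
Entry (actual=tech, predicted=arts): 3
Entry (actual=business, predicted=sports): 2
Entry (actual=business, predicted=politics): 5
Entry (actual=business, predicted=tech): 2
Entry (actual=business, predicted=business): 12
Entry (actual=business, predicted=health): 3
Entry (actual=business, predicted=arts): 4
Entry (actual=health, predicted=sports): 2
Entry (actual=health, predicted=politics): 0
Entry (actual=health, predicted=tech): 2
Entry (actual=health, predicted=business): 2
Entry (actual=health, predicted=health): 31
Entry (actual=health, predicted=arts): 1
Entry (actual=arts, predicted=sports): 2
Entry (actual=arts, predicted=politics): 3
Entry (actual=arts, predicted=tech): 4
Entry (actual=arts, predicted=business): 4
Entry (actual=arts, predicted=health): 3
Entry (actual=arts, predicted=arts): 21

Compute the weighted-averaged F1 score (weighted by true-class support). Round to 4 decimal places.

Per-class F1 score (2·TP/(2·TP+FP+FN)):
  sports: TP=16, FP=2+2+2+2+2=10, FN=3+3+3+4+2=15 → 32/57 = 0.56140
  politics: TP=5, FP=3+5+5+0+3=16, FN=2+2+1+1+2=8 → 10/34 = 0.29412
  tech: TP=17, FP=3+2+2+2+4=13, FN=2+5+9+4+3=23 → 34/70 = 0.48571
  business: TP=12, FP=3+1+9+2+4=19, FN=2+5+2+3+4=16 → 24/59 = 0.40678
  health: TP=31, FP=4+1+4+3+3=15, FN=2+0+2+2+1=7 → 62/84 = 0.73810
  arts: TP=21, FP=2+2+3+4+1=12, FN=2+3+4+4+3=16 → 42/70 = 0.60000
Weighted-F1 score = Σ (supportᵢ/N)·F1 scoreᵢ with N=187: (31/187)·0.56140 + (13/187)·0.29412 + (40/187)·0.48571 + (28/187)·0.40678 + (38/187)·0.73810 + (37/187)·0.60000 = 0.5470

0.5470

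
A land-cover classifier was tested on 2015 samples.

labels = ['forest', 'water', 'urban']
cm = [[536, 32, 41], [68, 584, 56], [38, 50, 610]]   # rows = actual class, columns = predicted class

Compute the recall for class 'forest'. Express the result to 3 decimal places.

0.880

recall = TP/(TP+FN).
forest: TP=536, FN=32+41=73 → 536/609 = 0.8801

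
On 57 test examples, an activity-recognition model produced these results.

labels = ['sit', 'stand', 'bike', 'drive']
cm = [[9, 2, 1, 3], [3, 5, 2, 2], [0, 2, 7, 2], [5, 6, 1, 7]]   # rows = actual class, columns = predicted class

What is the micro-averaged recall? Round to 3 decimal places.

Micro-averaging pools counts across classes: ΣTP=28, ΣFP=29, ΣFN=29.
Micro-recall = TP/(TP+FN) on pooled counts = 0.491 (equals overall accuracy in single-label multiclass).

0.491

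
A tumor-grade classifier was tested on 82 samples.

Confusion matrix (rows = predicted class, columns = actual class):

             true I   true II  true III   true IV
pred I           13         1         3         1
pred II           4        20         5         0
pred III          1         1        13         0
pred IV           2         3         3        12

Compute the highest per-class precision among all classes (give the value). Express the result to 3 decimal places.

Per-class precision (TP/(TP+FP)):
  I: TP=13, FP=1+3+1=5 → 13/18 = 0.7222
  II: TP=20, FP=4+5+0=9 → 20/29 = 0.6897
  III: TP=13, FP=1+1+0=2 → 13/15 = 0.8667
  IV: TP=12, FP=2+3+3=8 → 12/20 = 0.6000
Highest is class 'III' with precision = 0.867.

0.867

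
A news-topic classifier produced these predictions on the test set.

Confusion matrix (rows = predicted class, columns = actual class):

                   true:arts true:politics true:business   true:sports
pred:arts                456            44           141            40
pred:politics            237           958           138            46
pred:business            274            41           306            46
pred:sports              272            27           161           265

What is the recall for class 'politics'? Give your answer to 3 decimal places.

0.895

Take TP from the diagonal, FP from the rest of the 'politics' prediction marginal, FN from the rest of the 'politics' actual marginal.
recall = TP/(TP+FN).
politics: TP=958, FN=44+41+27=112 → 958/1070 = 0.8953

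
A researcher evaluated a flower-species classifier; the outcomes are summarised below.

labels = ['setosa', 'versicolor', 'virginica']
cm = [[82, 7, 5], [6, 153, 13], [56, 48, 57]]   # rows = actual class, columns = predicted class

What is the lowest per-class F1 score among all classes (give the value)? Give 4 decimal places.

Per-class F1 score (2·TP/(2·TP+FP+FN)):
  setosa: TP=82, FP=6+56=62, FN=7+5=12 → 164/238 = 0.68908
  versicolor: TP=153, FP=7+48=55, FN=6+13=19 → 306/380 = 0.80526
  virginica: TP=57, FP=5+13=18, FN=56+48=104 → 114/236 = 0.48305
Lowest is class 'virginica' with F1 score = 0.4831.

0.4831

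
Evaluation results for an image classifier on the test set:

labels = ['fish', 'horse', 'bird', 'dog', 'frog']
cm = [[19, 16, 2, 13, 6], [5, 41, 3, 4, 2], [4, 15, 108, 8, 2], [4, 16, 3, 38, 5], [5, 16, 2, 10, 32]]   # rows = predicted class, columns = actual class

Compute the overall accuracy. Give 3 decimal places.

Accuracy = trace / total = (19+41+108+38+32=238) / 379 = 238/379 = 0.628

0.628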